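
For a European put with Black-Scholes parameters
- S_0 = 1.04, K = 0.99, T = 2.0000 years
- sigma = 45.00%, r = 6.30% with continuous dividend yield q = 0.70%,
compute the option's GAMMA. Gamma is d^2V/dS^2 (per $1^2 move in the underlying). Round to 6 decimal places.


d1 = 0.5716110568; d2 = -0.0647850463
phi(d1) = 0.3388125978; exp(-qT) = 0.9860975443; exp(-rT) = 0.8816148468
Gamma = exp(-qT) * phi(d1) / (S * sigma * sqrt(T)) = 0.9860975443 * 0.3388125978 / (1.0400 * 0.4500 * 1.4142135624) = 0.504799

Answer: Gamma = 0.504799


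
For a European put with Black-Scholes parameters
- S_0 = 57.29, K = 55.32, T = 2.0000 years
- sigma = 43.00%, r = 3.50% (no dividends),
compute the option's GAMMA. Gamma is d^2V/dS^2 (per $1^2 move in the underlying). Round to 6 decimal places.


Answer: Gamma = 0.010221

Derivation:
d1 = 0.4767076818; d2 = -0.1314041500
phi(d1) = 0.3560928954; exp(-qT) = 1.0000000000; exp(-rT) = 0.9323938199
Gamma = exp(-qT) * phi(d1) / (S * sigma * sqrt(T)) = 1.0000000000 * 0.3560928954 / (57.2900 * 0.4300 * 1.4142135624) = 0.010221


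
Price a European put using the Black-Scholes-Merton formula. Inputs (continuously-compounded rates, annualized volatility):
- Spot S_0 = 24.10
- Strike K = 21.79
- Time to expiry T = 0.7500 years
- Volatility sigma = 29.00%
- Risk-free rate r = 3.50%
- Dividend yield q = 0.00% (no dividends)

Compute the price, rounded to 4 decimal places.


Answer: Price = 1.1091

Derivation:
d1 = (ln(S/K) + (r - q + 0.5*sigma^2) * T) / (sigma * sqrt(T)) = 0.63129546
d2 = d1 - sigma * sqrt(T) = 0.38014809
exp(-rT) = 0.97409154; exp(-qT) = 1.00000000
P = K * exp(-rT) * N(-d2) - S_0 * exp(-qT) * N(-d1)
N(-d1) = 0.26392368; N(-d2) = 0.35191775
P = 21.7900 * 0.97409154 * 0.35191775 - 24.1000 * 1.00000000 * 0.26392368 = 1.1091


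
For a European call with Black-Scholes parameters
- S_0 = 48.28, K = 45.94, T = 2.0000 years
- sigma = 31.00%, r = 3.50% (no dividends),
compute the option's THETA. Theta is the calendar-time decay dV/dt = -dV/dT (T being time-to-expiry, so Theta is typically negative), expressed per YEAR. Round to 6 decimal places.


Answer: Theta = -2.651957

Derivation:
d1 = 0.4921946743; d2 = 0.0537884700
phi(d1) = 0.3534312374; exp(-qT) = 1.0000000000; exp(-rT) = 0.9323938199
Theta = -S*exp(-qT)*phi(d1)*sigma/(2*sqrt(T)) - r*K*exp(-rT)*N(d2) + q*S*exp(-qT)*N(d1)
N(d1) = 0.6887091355; N(d2) = 0.5214481521; sqrt(T) = 1.4142135624
Term 1 = -48.2800 * 1.0000000000 * 0.3534312374 * 0.3100 / (2 * 1.4142135624) = -1.8702036187
Term 2 = -0.0350 * 45.9400 * 0.9323938199 * 0.5214481521 = -0.7817529958
Term 3 = 0 (no dividend yield, q = 0)
Theta = -1.8702036187 + (-0.7817529958) + (0.0000000000) = -2.651957


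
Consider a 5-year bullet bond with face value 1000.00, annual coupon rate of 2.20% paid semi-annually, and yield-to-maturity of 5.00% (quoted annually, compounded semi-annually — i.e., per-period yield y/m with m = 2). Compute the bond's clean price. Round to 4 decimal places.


Coupon per period c = face * coupon_rate / m = 11.000000
Periods per year m = 2; per-period yield y/m = 0.025000
Number of cashflows N = 10
Cashflows (t years, CF_t, discount factor 1/(1+y/m)^(m*t), PV):
  t = 0.5000: CF_t = 11.000000, DF = 0.975610, PV = 10.731707
  t = 1.0000: CF_t = 11.000000, DF = 0.951814, PV = 10.469958
  t = 1.5000: CF_t = 11.000000, DF = 0.928599, PV = 10.214594
  t = 2.0000: CF_t = 11.000000, DF = 0.905951, PV = 9.965457
  t = 2.5000: CF_t = 11.000000, DF = 0.883854, PV = 9.722397
  t = 3.0000: CF_t = 11.000000, DF = 0.862297, PV = 9.485266
  t = 3.5000: CF_t = 11.000000, DF = 0.841265, PV = 9.253918
  t = 4.0000: CF_t = 11.000000, DF = 0.820747, PV = 9.028212
  t = 4.5000: CF_t = 11.000000, DF = 0.800728, PV = 8.808012
  t = 5.0000: CF_t = 1011.000000, DF = 0.781198, PV = 789.791584
Price P = sum_t PV_t = 877.471105

Answer: Price = 877.4711


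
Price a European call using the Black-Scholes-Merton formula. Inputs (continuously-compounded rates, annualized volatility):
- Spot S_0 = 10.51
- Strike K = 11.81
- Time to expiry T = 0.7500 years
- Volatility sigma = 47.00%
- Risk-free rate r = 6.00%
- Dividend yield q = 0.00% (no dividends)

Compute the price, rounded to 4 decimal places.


d1 = (ln(S/K) + (r - q + 0.5*sigma^2) * T) / (sigma * sqrt(T)) = 0.02756063
d2 = d1 - sigma * sqrt(T) = -0.37947131
exp(-rT) = 0.95599748; exp(-qT) = 1.00000000
C = S_0 * exp(-qT) * N(d1) - K * exp(-rT) * N(d2)
N(d1) = 0.51099371; N(d2) = 0.35216895
C = 10.5100 * 1.00000000 * 0.51099371 - 11.8100 * 0.95599748 * 0.35216895 = 1.3944

Answer: Price = 1.3944


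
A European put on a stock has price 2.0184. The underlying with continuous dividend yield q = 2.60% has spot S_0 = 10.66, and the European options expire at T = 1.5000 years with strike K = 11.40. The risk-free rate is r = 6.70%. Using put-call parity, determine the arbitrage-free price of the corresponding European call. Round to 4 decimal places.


Put-call parity: C - P = S_0 * exp(-qT) - K * exp(-rT).
S_0 * exp(-qT) = 10.6600 * 0.96175071 = 10.25226256
K * exp(-rT) = 11.4000 * 0.90438511 = 10.30999028
C = P + S*exp(-qT) - K*exp(-rT)
C = 2.0184 + 10.25226256 - 10.30999028 = 1.9607

Answer: Call price = 1.9607


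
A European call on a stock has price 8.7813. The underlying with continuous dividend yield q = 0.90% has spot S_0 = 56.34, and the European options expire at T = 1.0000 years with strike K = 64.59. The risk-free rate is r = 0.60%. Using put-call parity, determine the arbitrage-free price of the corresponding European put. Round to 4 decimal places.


Answer: Put price = 17.1497

Derivation:
Put-call parity: C - P = S_0 * exp(-qT) - K * exp(-rT).
S_0 * exp(-qT) = 56.3400 * 0.99104038 = 55.83521494
K * exp(-rT) = 64.5900 * 0.99401796 = 64.20362030
P = C - S*exp(-qT) + K*exp(-rT)
P = 8.7813 - 55.83521494 + 64.20362030 = 17.1497


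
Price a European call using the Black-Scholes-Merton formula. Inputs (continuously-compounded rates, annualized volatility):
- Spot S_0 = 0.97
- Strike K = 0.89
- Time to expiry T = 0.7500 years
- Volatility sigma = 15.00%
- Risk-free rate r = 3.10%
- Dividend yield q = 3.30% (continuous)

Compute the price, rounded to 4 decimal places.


d1 = (ln(S/K) + (r - q + 0.5*sigma^2) * T) / (sigma * sqrt(T)) = 0.71600755
d2 = d1 - sigma * sqrt(T) = 0.58610374
exp(-rT) = 0.97701820; exp(-qT) = 0.97555377
C = S_0 * exp(-qT) * N(d1) - K * exp(-rT) * N(d2)
N(d1) = 0.76300666; N(d2) = 0.72109710
C = 0.9700 * 0.97555377 * 0.76300666 - 0.8900 * 0.97701820 * 0.72109710 = 0.0950

Answer: Price = 0.0950


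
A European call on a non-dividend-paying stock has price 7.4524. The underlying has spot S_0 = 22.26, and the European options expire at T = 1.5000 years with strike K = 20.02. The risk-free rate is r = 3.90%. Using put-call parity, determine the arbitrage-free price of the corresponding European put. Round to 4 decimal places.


Answer: Put price = 4.0748

Derivation:
Put-call parity: C - P = S_0 * exp(-qT) - K * exp(-rT).
S_0 * exp(-qT) = 22.2600 * 1.00000000 = 22.26000000
K * exp(-rT) = 20.0200 * 0.94317824 = 18.88242837
P = C - S*exp(-qT) + K*exp(-rT)
P = 7.4524 - 22.26000000 + 18.88242837 = 4.0748


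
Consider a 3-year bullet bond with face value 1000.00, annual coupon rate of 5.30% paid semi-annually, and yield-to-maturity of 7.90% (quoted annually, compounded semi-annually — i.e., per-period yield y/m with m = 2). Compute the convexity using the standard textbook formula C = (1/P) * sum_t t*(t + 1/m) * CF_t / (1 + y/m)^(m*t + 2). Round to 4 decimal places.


Coupon per period c = face * coupon_rate / m = 26.500000
Periods per year m = 2; per-period yield y/m = 0.039500
Number of cashflows N = 6
Cashflows (t years, CF_t, discount factor 1/(1+y/m)^(m*t), PV):
  t = 0.5000: CF_t = 26.500000, DF = 0.962001, PV = 25.493025
  t = 1.0000: CF_t = 26.500000, DF = 0.925446, PV = 24.524315
  t = 1.5000: CF_t = 26.500000, DF = 0.890280, PV = 23.592415
  t = 2.0000: CF_t = 26.500000, DF = 0.856450, PV = 22.695926
  t = 2.5000: CF_t = 26.500000, DF = 0.823906, PV = 21.833502
  t = 3.0000: CF_t = 1026.500000, DF = 0.792598, PV = 813.601970
Price P = sum_t PV_t = 931.741153
Convexity numerator sum_t t*(t + 1/m) * CF_t / (1+y/m)^(m*t + 2):
  t = 0.5000: term = 11.796207
  t = 1.0000: term = 34.043888
  t = 1.5000: term = 65.500507
  t = 2.0000: term = 105.019251
  t = 2.5000: term = 151.542931
  t = 3.0000: term = 7905.917962
Convexity = (1/P) * sum = 8273.820746 / 931.741153 = 8.879956

Answer: Convexity = 8.8800


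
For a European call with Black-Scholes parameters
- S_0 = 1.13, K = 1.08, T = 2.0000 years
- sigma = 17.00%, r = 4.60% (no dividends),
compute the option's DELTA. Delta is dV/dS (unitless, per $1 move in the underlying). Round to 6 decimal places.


Answer: Delta = 0.755255

Derivation:
d1 = 0.6911203097; d2 = 0.4507040041
phi(d1) = 0.3141884938; exp(-qT) = 1.0000000000; exp(-rT) = 0.9121051495
N(d1) = 0.7552550310
Delta = exp(-qT) * N(d1) = 1.0000000000 * 0.7552550310 = 0.755255


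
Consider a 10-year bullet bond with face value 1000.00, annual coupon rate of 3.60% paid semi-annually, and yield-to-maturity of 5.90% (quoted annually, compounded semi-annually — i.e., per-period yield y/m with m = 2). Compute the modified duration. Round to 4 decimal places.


Coupon per period c = face * coupon_rate / m = 18.000000
Periods per year m = 2; per-period yield y/m = 0.029500
Number of cashflows N = 20
Cashflows (t years, CF_t, discount factor 1/(1+y/m)^(m*t), PV):
  t = 0.5000: CF_t = 18.000000, DF = 0.971345, PV = 17.484216
  t = 1.0000: CF_t = 18.000000, DF = 0.943512, PV = 16.983211
  t = 1.5000: CF_t = 18.000000, DF = 0.916476, PV = 16.496562
  t = 2.0000: CF_t = 18.000000, DF = 0.890214, PV = 16.023859
  t = 2.5000: CF_t = 18.000000, DF = 0.864706, PV = 15.564700
  t = 3.0000: CF_t = 18.000000, DF = 0.839928, PV = 15.118698
  t = 3.5000: CF_t = 18.000000, DF = 0.815860, PV = 14.685477
  t = 4.0000: CF_t = 18.000000, DF = 0.792482, PV = 14.264669
  t = 4.5000: CF_t = 18.000000, DF = 0.769773, PV = 13.855919
  t = 5.0000: CF_t = 18.000000, DF = 0.747716, PV = 13.458882
  t = 5.5000: CF_t = 18.000000, DF = 0.726290, PV = 13.073222
  t = 6.0000: CF_t = 18.000000, DF = 0.705479, PV = 12.698613
  t = 6.5000: CF_t = 18.000000, DF = 0.685263, PV = 12.334738
  t = 7.0000: CF_t = 18.000000, DF = 0.665627, PV = 11.981290
  t = 7.5000: CF_t = 18.000000, DF = 0.646554, PV = 11.637970
  t = 8.0000: CF_t = 18.000000, DF = 0.628027, PV = 11.304488
  t = 8.5000: CF_t = 18.000000, DF = 0.610031, PV = 10.980561
  t = 9.0000: CF_t = 18.000000, DF = 0.592551, PV = 10.665917
  t = 9.5000: CF_t = 18.000000, DF = 0.575572, PV = 10.360288
  t = 10.0000: CF_t = 1018.000000, DF = 0.559079, PV = 569.142162
Price P = sum_t PV_t = 828.115443
First compute Macaulay numerator sum_t t * PV_t:
  t * PV_t at t = 0.5000: 8.742108
  t * PV_t at t = 1.0000: 16.983211
  t * PV_t at t = 1.5000: 24.744843
  t * PV_t at t = 2.0000: 32.047717
  t * PV_t at t = 2.5000: 38.911750
  t * PV_t at t = 3.0000: 45.356095
  t * PV_t at t = 3.5000: 51.399168
  t * PV_t at t = 4.0000: 57.058676
  t * PV_t at t = 4.5000: 62.351637
  t * PV_t at t = 5.0000: 67.294412
  t * PV_t at t = 5.5000: 71.902722
  t * PV_t at t = 6.0000: 76.191679
  t * PV_t at t = 6.5000: 80.175800
  t * PV_t at t = 7.0000: 83.869032
  t * PV_t at t = 7.5000: 87.284776
  t * PV_t at t = 8.0000: 90.435902
  t * PV_t at t = 8.5000: 93.334771
  t * PV_t at t = 9.0000: 95.993250
  t * PV_t at t = 9.5000: 98.422738
  t * PV_t at t = 10.0000: 5691.421615
Macaulay duration D = 6873.921903 / 828.115443 = 8.300681
Modified duration = D / (1 + y/m) = 8.300681 / (1 + 0.029500) = 8.062827

Answer: Modified duration = 8.0628


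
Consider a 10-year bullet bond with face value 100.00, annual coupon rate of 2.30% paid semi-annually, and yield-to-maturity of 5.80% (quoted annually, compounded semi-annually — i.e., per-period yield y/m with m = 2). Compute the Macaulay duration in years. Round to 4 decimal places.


Coupon per period c = face * coupon_rate / m = 1.150000
Periods per year m = 2; per-period yield y/m = 0.029000
Number of cashflows N = 20
Cashflows (t years, CF_t, discount factor 1/(1+y/m)^(m*t), PV):
  t = 0.5000: CF_t = 1.150000, DF = 0.971817, PV = 1.117590
  t = 1.0000: CF_t = 1.150000, DF = 0.944429, PV = 1.086093
  t = 1.5000: CF_t = 1.150000, DF = 0.917812, PV = 1.055484
  t = 2.0000: CF_t = 1.150000, DF = 0.891946, PV = 1.025738
  t = 2.5000: CF_t = 1.150000, DF = 0.866808, PV = 0.996830
  t = 3.0000: CF_t = 1.150000, DF = 0.842379, PV = 0.968736
  t = 3.5000: CF_t = 1.150000, DF = 0.818639, PV = 0.941435
  t = 4.0000: CF_t = 1.150000, DF = 0.795567, PV = 0.914903
  t = 4.5000: CF_t = 1.150000, DF = 0.773146, PV = 0.889118
  t = 5.0000: CF_t = 1.150000, DF = 0.751357, PV = 0.864060
  t = 5.5000: CF_t = 1.150000, DF = 0.730182, PV = 0.839709
  t = 6.0000: CF_t = 1.150000, DF = 0.709603, PV = 0.816044
  t = 6.5000: CF_t = 1.150000, DF = 0.689605, PV = 0.793045
  t = 7.0000: CF_t = 1.150000, DF = 0.670170, PV = 0.770695
  t = 7.5000: CF_t = 1.150000, DF = 0.651282, PV = 0.748975
  t = 8.0000: CF_t = 1.150000, DF = 0.632928, PV = 0.727867
  t = 8.5000: CF_t = 1.150000, DF = 0.615090, PV = 0.707353
  t = 9.0000: CF_t = 1.150000, DF = 0.597755, PV = 0.687418
  t = 9.5000: CF_t = 1.150000, DF = 0.580909, PV = 0.668045
  t = 10.0000: CF_t = 101.150000, DF = 0.564537, PV = 57.102930
Price P = sum_t PV_t = 73.722068
Macaulay numerator sum_t t * PV_t:
  t * PV_t at t = 0.5000: 0.558795
  t * PV_t at t = 1.0000: 1.086093
  t * PV_t at t = 1.5000: 1.583226
  t * PV_t at t = 2.0000: 2.051476
  t * PV_t at t = 2.5000: 2.492074
  t * PV_t at t = 3.0000: 2.906209
  t * PV_t at t = 3.5000: 3.295022
  t * PV_t at t = 4.0000: 3.659610
  t * PV_t at t = 4.5000: 4.001032
  t * PV_t at t = 5.0000: 4.320302
  t * PV_t at t = 5.5000: 4.618399
  t * PV_t at t = 6.0000: 4.896261
  t * PV_t at t = 6.5000: 5.154794
  t * PV_t at t = 7.0000: 5.394866
  t * PV_t at t = 7.5000: 5.617311
  t * PV_t at t = 8.0000: 5.822934
  t * PV_t at t = 8.5000: 6.012504
  t * PV_t at t = 9.0000: 6.186765
  t * PV_t at t = 9.5000: 6.346428
  t * PV_t at t = 10.0000: 571.029299
Macaulay duration D = (sum_t t * PV_t) / P = 647.033398 / 73.722068 = 8.776658

Answer: Macaulay duration = 8.7767 years


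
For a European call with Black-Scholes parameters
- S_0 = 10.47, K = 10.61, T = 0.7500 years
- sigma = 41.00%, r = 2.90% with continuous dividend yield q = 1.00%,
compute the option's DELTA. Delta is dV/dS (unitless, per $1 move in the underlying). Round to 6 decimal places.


Answer: Delta = 0.567255

Derivation:
d1 = 0.1802588147; d2 = -0.1748116008
phi(d1) = 0.3925131837; exp(-qT) = 0.9925280548; exp(-rT) = 0.9784848257
N(d1) = 0.5715253065
Delta = exp(-qT) * N(d1) = 0.9925280548 * 0.5715253065 = 0.567255


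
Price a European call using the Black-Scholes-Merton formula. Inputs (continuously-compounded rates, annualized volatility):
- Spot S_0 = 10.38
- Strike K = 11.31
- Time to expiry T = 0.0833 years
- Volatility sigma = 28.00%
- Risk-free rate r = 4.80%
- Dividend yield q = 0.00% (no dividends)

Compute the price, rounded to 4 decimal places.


d1 = (ln(S/K) + (r - q + 0.5*sigma^2) * T) / (sigma * sqrt(T)) = -0.97190772
d2 = d1 - sigma * sqrt(T) = -1.05272059
exp(-rT) = 0.99600958; exp(-qT) = 1.00000000
C = S_0 * exp(-qT) * N(d1) - K * exp(-rT) * N(d2)
N(d1) = 0.16554823; N(d2) = 0.14623453
C = 10.3800 * 1.00000000 * 0.16554823 - 11.3100 * 0.99600958 * 0.14623453 = 0.0711

Answer: Price = 0.0711


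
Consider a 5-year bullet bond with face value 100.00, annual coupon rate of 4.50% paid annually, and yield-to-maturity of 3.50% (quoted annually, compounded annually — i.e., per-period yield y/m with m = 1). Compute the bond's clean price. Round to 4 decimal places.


Answer: Price = 104.5151

Derivation:
Coupon per period c = face * coupon_rate / m = 4.500000
Periods per year m = 1; per-period yield y/m = 0.035000
Number of cashflows N = 5
Cashflows (t years, CF_t, discount factor 1/(1+y/m)^(m*t), PV):
  t = 1.0000: CF_t = 4.500000, DF = 0.966184, PV = 4.347826
  t = 2.0000: CF_t = 4.500000, DF = 0.933511, PV = 4.200798
  t = 3.0000: CF_t = 4.500000, DF = 0.901943, PV = 4.058742
  t = 4.0000: CF_t = 4.500000, DF = 0.871442, PV = 3.921490
  t = 5.0000: CF_t = 104.500000, DF = 0.841973, PV = 87.986196
Price P = sum_t PV_t = 104.515052


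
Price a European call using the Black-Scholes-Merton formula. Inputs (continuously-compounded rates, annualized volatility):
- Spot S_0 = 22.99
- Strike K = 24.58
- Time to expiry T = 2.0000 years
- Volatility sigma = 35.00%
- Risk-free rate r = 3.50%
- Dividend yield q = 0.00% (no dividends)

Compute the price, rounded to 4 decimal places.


d1 = (ln(S/K) + (r - q + 0.5*sigma^2) * T) / (sigma * sqrt(T)) = 0.25380332
d2 = d1 - sigma * sqrt(T) = -0.24117143
exp(-rT) = 0.93239382; exp(-qT) = 1.00000000
C = S_0 * exp(-qT) * N(d1) - K * exp(-rT) * N(d2)
N(d1) = 0.60017625; N(d2) = 0.40471113
C = 22.9900 * 1.00000000 * 0.60017625 - 24.5800 * 0.93239382 * 0.40471113 = 4.5228

Answer: Price = 4.5228


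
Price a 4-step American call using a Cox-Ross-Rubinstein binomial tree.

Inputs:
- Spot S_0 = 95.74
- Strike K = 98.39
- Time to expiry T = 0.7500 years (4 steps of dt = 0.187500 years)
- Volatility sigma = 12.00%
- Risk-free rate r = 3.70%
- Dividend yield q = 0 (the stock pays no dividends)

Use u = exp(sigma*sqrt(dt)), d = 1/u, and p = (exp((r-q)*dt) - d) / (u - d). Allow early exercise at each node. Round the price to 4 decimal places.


dt = T/N = 0.187500
u = exp(sigma*sqrt(dt)) = 1.053335; d = 1/u = 0.949365
p = (exp((r-q)*dt) - d) / (u - d) = 0.553971
Discount per step: exp(-r*dt) = 0.993087
Stock lattice S(k, i) with i counting down-moves:
  k=0: S(0,0) = 95.7400
  k=1: S(1,0) = 100.8463; S(1,1) = 90.8922
  k=2: S(2,0) = 106.2250; S(2,1) = 95.7400; S(2,2) = 86.2899
  k=3: S(3,0) = 111.8905; S(3,1) = 100.8463; S(3,2) = 90.8922; S(3,3) = 81.9207
  k=4: S(4,0) = 117.8582; S(4,1) = 106.2250; S(4,2) = 95.7400; S(4,3) = 86.2899; S(4,4) = 77.7727
Terminal payoffs V(N, i) = max(S_T - K, 0):
  V(4,0) = 19.468209; V(4,1) = 7.834973; V(4,2) = 0.000000; V(4,3) = 0.000000; V(4,4) = 0.000000
Backward induction: V(k, i) = exp(-r*dt) * [p * V(k+1, i) + (1-p) * V(k+1, i+1)]; then take max(V_cont, immediate exercise) for American.
  V(3,0) = exp(-r*dt) * [p*19.468209 + (1-p)*7.834973] = 14.180723; exercise = 13.500505; V(3,0) = max -> 14.180723
  V(3,1) = exp(-r*dt) * [p*7.834973 + (1-p)*0.000000] = 4.310338; exercise = 2.456313; V(3,1) = max -> 4.310338
  V(3,2) = exp(-r*dt) * [p*0.000000 + (1-p)*0.000000] = 0.000000; exercise = 0.000000; V(3,2) = max -> 0.000000
  V(3,3) = exp(-r*dt) * [p*0.000000 + (1-p)*0.000000] = 0.000000; exercise = 0.000000; V(3,3) = max -> 0.000000
  V(2,0) = exp(-r*dt) * [p*14.180723 + (1-p)*4.310338] = 9.710640; exercise = 7.834973; V(2,0) = max -> 9.710640
  V(2,1) = exp(-r*dt) * [p*4.310338 + (1-p)*0.000000] = 2.371293; exercise = 0.000000; V(2,1) = max -> 2.371293
  V(2,2) = exp(-r*dt) * [p*0.000000 + (1-p)*0.000000] = 0.000000; exercise = 0.000000; V(2,2) = max -> 0.000000
  V(1,0) = exp(-r*dt) * [p*9.710640 + (1-p)*2.371293] = 6.392573; exercise = 2.456313; V(1,0) = max -> 6.392573
  V(1,1) = exp(-r*dt) * [p*2.371293 + (1-p)*0.000000] = 1.304545; exercise = 0.000000; V(1,1) = max -> 1.304545
  V(0,0) = exp(-r*dt) * [p*6.392573 + (1-p)*1.304545] = 4.094657; exercise = 0.000000; V(0,0) = max -> 4.094657

Answer: Price = V(0,0) = 4.0947


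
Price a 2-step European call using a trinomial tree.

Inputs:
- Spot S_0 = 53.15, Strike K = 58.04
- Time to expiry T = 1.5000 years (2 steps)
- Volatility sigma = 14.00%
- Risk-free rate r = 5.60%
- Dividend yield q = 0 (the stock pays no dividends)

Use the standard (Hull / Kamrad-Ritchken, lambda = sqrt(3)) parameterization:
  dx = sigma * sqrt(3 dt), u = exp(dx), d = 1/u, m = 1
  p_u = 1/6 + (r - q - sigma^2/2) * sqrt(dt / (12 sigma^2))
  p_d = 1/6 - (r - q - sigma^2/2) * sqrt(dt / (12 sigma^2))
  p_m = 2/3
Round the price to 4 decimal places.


Answer: Price = V(0,0) = 3.6045

Derivation:
dt = T/N = 0.750000; dx = sigma*sqrt(3*dt) = 0.210000
u = exp(dx) = 1.233678; d = 1/u = 0.810584
p_u = 0.249167, p_m = 0.666667, p_d = 0.084167
Discount per step: exp(-r*dt) = 0.958870
Stock lattice S(k, j) with j the centered position index:
  k=0: S(0,+0) = 53.1500
  k=1: S(1,-1) = 43.0826; S(1,+0) = 53.1500; S(1,+1) = 65.5700
  k=2: S(2,-2) = 34.9220; S(2,-1) = 43.0826; S(2,+0) = 53.1500; S(2,+1) = 65.5700; S(2,+2) = 80.8923
Terminal payoffs V(N, j) = max(S_T - K, 0):
  V(2,-2) = 0.000000; V(2,-1) = 0.000000; V(2,+0) = 0.000000; V(2,+1) = 7.529989; V(2,+2) = 22.852257
Backward induction: V(k, j) = exp(-r*dt) * [p_u * V(k+1, j+1) + p_m * V(k+1, j) + p_d * V(k+1, j-1)]
  V(1,-1) = exp(-r*dt) * [p_u*0.000000 + p_m*0.000000 + p_d*0.000000] = 0.000000
  V(1,+0) = exp(-r*dt) * [p_u*7.529989 + p_m*0.000000 + p_d*0.000000] = 1.799053
  V(1,+1) = exp(-r*dt) * [p_u*22.852257 + p_m*7.529989 + p_d*0.000000] = 10.273343
  V(0,+0) = exp(-r*dt) * [p_u*10.273343 + p_m*1.799053 + p_d*0.000000] = 3.604529


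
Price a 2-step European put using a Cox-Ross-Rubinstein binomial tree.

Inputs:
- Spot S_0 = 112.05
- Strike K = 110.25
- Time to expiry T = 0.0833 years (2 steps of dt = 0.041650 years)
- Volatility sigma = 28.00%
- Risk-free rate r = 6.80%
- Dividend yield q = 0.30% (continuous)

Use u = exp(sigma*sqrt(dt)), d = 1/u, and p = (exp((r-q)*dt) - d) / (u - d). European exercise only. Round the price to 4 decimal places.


dt = T/N = 0.041650
u = exp(sigma*sqrt(dt)) = 1.058808; d = 1/u = 0.944459
p = (exp((r-q)*dt) - d) / (u - d) = 0.509425
Discount per step: exp(-r*dt) = 0.997172
Stock lattice S(k, i) with i counting down-moves:
  k=0: S(0,0) = 112.0500
  k=1: S(1,0) = 118.6394; S(1,1) = 105.8266
  k=2: S(2,0) = 125.6163; S(2,1) = 112.0500; S(2,2) = 99.9488
Terminal payoffs V(N, i) = max(K - S_T, 0):
  V(2,0) = 0.000000; V(2,1) = 0.000000; V(2,2) = 10.301151
Backward induction: V(k, i) = exp(-r*dt) * [p * V(k+1, i) + (1-p) * V(k+1, i+1)].
  V(1,0) = exp(-r*dt) * [p*0.000000 + (1-p)*0.000000] = 0.000000
  V(1,1) = exp(-r*dt) * [p*0.000000 + (1-p)*10.301151] = 5.039190
  V(0,0) = exp(-r*dt) * [p*0.000000 + (1-p)*5.039190] = 2.465107

Answer: Price = V(0,0) = 2.4651


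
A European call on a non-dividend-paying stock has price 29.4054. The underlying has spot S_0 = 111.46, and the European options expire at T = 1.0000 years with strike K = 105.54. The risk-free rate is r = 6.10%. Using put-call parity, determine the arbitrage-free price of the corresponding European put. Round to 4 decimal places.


Put-call parity: C - P = S_0 * exp(-qT) - K * exp(-rT).
S_0 * exp(-qT) = 111.4600 * 1.00000000 = 111.46000000
K * exp(-rT) = 105.5400 * 0.94082324 = 99.29448473
P = C - S*exp(-qT) + K*exp(-rT)
P = 29.4054 - 111.46000000 + 99.29448473 = 17.2399

Answer: Put price = 17.2399


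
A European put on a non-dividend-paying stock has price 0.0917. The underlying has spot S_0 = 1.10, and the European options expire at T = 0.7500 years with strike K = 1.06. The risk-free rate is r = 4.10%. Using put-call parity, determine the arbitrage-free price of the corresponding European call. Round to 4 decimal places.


Answer: Call price = 0.1638

Derivation:
Put-call parity: C - P = S_0 * exp(-qT) - K * exp(-rT).
S_0 * exp(-qT) = 1.1000 * 1.00000000 = 1.10000000
K * exp(-rT) = 1.0600 * 0.96971797 = 1.02790105
C = P + S*exp(-qT) - K*exp(-rT)
C = 0.0917 + 1.10000000 - 1.02790105 = 0.1638


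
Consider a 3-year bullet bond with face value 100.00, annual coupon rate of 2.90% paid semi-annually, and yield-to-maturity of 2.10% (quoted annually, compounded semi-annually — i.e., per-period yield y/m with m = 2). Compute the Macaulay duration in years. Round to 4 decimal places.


Coupon per period c = face * coupon_rate / m = 1.450000
Periods per year m = 2; per-period yield y/m = 0.010500
Number of cashflows N = 6
Cashflows (t years, CF_t, discount factor 1/(1+y/m)^(m*t), PV):
  t = 0.5000: CF_t = 1.450000, DF = 0.989609, PV = 1.434933
  t = 1.0000: CF_t = 1.450000, DF = 0.979326, PV = 1.420023
  t = 1.5000: CF_t = 1.450000, DF = 0.969150, PV = 1.405268
  t = 2.0000: CF_t = 1.450000, DF = 0.959080, PV = 1.390666
  t = 2.5000: CF_t = 1.450000, DF = 0.949114, PV = 1.376215
  t = 3.0000: CF_t = 101.450000, DF = 0.939252, PV = 95.287108
Price P = sum_t PV_t = 102.314212
Macaulay numerator sum_t t * PV_t:
  t * PV_t at t = 0.5000: 0.717467
  t * PV_t at t = 1.0000: 1.420023
  t * PV_t at t = 1.5000: 2.107901
  t * PV_t at t = 2.0000: 2.781331
  t * PV_t at t = 2.5000: 3.440538
  t * PV_t at t = 3.0000: 285.861323
Macaulay duration D = (sum_t t * PV_t) / P = 296.328584 / 102.314212 = 2.896260

Answer: Macaulay duration = 2.8963 years


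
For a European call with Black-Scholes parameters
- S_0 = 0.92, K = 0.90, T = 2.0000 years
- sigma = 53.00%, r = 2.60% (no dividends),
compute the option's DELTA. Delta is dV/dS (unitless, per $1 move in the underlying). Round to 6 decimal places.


Answer: Delta = 0.682060

Derivation:
d1 = 0.4734665688; d2 = -0.2760666193
phi(d1) = 0.3566416335; exp(-qT) = 1.0000000000; exp(-rT) = 0.9493288668
N(d1) = 0.6820598266
Delta = exp(-qT) * N(d1) = 1.0000000000 * 0.6820598266 = 0.682060


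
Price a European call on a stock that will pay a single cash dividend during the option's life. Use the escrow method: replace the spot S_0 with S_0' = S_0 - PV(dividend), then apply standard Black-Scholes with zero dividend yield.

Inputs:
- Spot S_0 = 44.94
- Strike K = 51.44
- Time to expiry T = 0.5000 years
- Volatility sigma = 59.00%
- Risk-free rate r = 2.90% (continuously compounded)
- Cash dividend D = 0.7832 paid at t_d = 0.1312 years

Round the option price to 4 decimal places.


Answer: Price = 4.9858

Derivation:
PV(D) = D * exp(-r * t_d) = 0.7832 * 0.99620243 = 0.78022574
S_0' = S_0 - PV(D) = 44.9400 - 0.78022574 = 44.15977426
d1 = (ln(S_0'/K) + (r + sigma^2/2)*T) / (sigma*sqrt(T)) = -0.12242964
d2 = d1 - sigma*sqrt(T) = -0.53962264
exp(-rT) = 0.98560462
N(d1) = 0.45127938; N(d2) = 0.29472865
C = S_0' * N(d1) - K * exp(-rT) * N(d2) = 44.15977426 * 0.45127938 - 51.4400 * 0.98560462 * 0.29472865 = 4.9858


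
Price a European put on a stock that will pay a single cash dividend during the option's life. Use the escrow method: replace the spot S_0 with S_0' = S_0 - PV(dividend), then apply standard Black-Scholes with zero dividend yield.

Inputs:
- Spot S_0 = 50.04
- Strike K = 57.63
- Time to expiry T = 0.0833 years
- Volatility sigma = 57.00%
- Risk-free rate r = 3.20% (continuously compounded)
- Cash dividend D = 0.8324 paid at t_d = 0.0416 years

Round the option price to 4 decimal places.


Answer: Price = 9.0762

Derivation:
PV(D) = D * exp(-r * t_d) = 0.8324 * 0.99866969 = 0.83129265
S_0' = S_0 - PV(D) = 50.0400 - 0.83129265 = 49.20870735
d1 = (ln(S_0'/K) + (r + sigma^2/2)*T) / (sigma*sqrt(T)) = -0.86179165
d2 = d1 - sigma*sqrt(T) = -1.02630356
exp(-rT) = 0.99733795
N(-d1) = 0.80559891; N(-d2) = 0.84762574
P = K * exp(-rT) * N(-d2) - S_0' * N(-d1) = 57.6300 * 0.99733795 * 0.84762574 - 49.20870735 * 0.80559891 = 9.0762


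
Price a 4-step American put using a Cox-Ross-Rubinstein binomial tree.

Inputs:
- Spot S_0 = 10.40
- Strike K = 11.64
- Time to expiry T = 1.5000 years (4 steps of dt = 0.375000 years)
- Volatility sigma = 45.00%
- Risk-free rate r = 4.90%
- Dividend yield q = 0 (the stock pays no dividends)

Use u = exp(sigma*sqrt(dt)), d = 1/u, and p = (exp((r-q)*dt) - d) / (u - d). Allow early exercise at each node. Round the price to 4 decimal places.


Answer: Price = V(0,0) = 2.7168

Derivation:
dt = T/N = 0.375000
u = exp(sigma*sqrt(dt)) = 1.317278; d = 1/u = 0.759141
p = (exp((r-q)*dt) - d) / (u - d) = 0.464767
Discount per step: exp(-r*dt) = 0.981793
Stock lattice S(k, i) with i counting down-moves:
  k=0: S(0,0) = 10.4000
  k=1: S(1,0) = 13.6997; S(1,1) = 7.8951
  k=2: S(2,0) = 18.0463; S(2,1) = 10.4000; S(2,2) = 5.9935
  k=3: S(3,0) = 23.7720; S(3,1) = 13.6997; S(3,2) = 7.8951; S(3,3) = 4.5499
  k=4: S(4,0) = 31.3143; S(4,1) = 18.0463; S(4,2) = 10.4000; S(4,3) = 5.9935; S(4,4) = 3.4540
Terminal payoffs V(N, i) = max(K - S_T, 0):
  V(4,0) = 0.000000; V(4,1) = 0.000000; V(4,2) = 1.240000; V(4,3) = 5.646530; V(4,4) = 8.185992
Backward induction: V(k, i) = exp(-r*dt) * [p * V(k+1, i) + (1-p) * V(k+1, i+1)]; then take max(V_cont, immediate exercise) for American.
  V(3,0) = exp(-r*dt) * [p*0.000000 + (1-p)*0.000000] = 0.000000; exercise = 0.000000; V(3,0) = max -> 0.000000
  V(3,1) = exp(-r*dt) * [p*0.000000 + (1-p)*1.240000] = 0.651605; exercise = 0.000000; V(3,1) = max -> 0.651605
  V(3,2) = exp(-r*dt) * [p*1.240000 + (1-p)*5.646530] = 3.533000; exercise = 3.744932; V(3,2) = max -> 3.744932
  V(3,3) = exp(-r*dt) * [p*5.646530 + (1-p)*8.185992] = 6.878178; exercise = 7.090110; V(3,3) = max -> 7.090110
  V(2,0) = exp(-r*dt) * [p*0.000000 + (1-p)*0.651605] = 0.342410; exercise = 0.000000; V(2,0) = max -> 0.342410
  V(2,1) = exp(-r*dt) * [p*0.651605 + (1-p)*3.744932] = 2.265247; exercise = 1.240000; V(2,1) = max -> 2.265247
  V(2,2) = exp(-r*dt) * [p*3.744932 + (1-p)*7.090110] = 5.434598; exercise = 5.646530; V(2,2) = max -> 5.646530
  V(1,0) = exp(-r*dt) * [p*0.342410 + (1-p)*2.265247] = 1.346603; exercise = 0.000000; V(1,0) = max -> 1.346603
  V(1,1) = exp(-r*dt) * [p*2.265247 + (1-p)*5.646530] = 4.000826; exercise = 3.744932; V(1,1) = max -> 4.000826
  V(0,0) = exp(-r*dt) * [p*1.346603 + (1-p)*4.000826] = 2.716847; exercise = 1.240000; V(0,0) = max -> 2.716847


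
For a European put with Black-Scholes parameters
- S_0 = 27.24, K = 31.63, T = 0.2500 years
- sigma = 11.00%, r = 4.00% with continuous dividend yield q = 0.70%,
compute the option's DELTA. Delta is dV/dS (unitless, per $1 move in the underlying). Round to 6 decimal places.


d1 = -2.5392192007; d2 = -2.5942192007
phi(d1) = 0.0158790348; exp(-qT) = 0.9982515304; exp(-rT) = 0.9900498337
N(-d1) = 0.9944449905
Delta = -exp(-qT) * N(-d1) = -0.9982515304 * 0.9944449905 = -0.992706

Answer: Delta = -0.992706


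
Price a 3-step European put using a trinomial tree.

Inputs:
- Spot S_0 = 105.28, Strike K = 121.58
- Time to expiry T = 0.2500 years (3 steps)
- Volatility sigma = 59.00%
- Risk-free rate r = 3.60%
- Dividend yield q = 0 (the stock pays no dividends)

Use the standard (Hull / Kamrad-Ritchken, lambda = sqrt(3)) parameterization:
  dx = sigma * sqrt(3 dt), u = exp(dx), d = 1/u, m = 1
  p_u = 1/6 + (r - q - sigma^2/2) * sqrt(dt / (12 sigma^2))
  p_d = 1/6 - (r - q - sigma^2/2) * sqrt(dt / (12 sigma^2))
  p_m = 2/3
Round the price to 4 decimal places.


Answer: Price = V(0,0) = 22.6801

Derivation:
dt = T/N = 0.083333; dx = sigma*sqrt(3*dt) = 0.295000
u = exp(dx) = 1.343126; d = 1/u = 0.744532
p_u = 0.147168, p_m = 0.666667, p_d = 0.186165
Discount per step: exp(-r*dt) = 0.997004
Stock lattice S(k, j) with j the centered position index:
  k=0: S(0,+0) = 105.2800
  k=1: S(1,-1) = 78.3843; S(1,+0) = 105.2800; S(1,+1) = 141.4043
  k=2: S(2,-2) = 58.3596; S(2,-1) = 78.3843; S(2,+0) = 105.2800; S(2,+1) = 141.4043; S(2,+2) = 189.9239
  k=3: S(3,-3) = 43.4505; S(3,-2) = 58.3596; S(3,-1) = 78.3843; S(3,+0) = 105.2800; S(3,+1) = 141.4043; S(3,+2) = 189.9239; S(3,+3) = 255.0918
Terminal payoffs V(N, j) = max(K - S_T, 0):
  V(3,-3) = 78.129452; V(3,-2) = 63.220423; V(3,-1) = 43.195714; V(3,+0) = 16.300000; V(3,+1) = 0.000000; V(3,+2) = 0.000000; V(3,+3) = 0.000000
Backward induction: V(k, j) = exp(-r*dt) * [p_u * V(k+1, j+1) + p_m * V(k+1, j) + p_d * V(k+1, j-1)]
  V(2,-2) = exp(-r*dt) * [p_u*43.195714 + p_m*63.220423 + p_d*78.129452] = 62.860105
  V(2,-1) = exp(-r*dt) * [p_u*16.300000 + p_m*43.195714 + p_d*63.220423] = 42.836726
  V(2,+0) = exp(-r*dt) * [p_u*0.000000 + p_m*16.300000 + p_d*43.195714] = 18.851568
  V(2,+1) = exp(-r*dt) * [p_u*0.000000 + p_m*0.000000 + p_d*16.300000] = 3.025404
  V(2,+2) = exp(-r*dt) * [p_u*0.000000 + p_m*0.000000 + p_d*0.000000] = 0.000000
  V(1,-1) = exp(-r*dt) * [p_u*18.851568 + p_m*42.836726 + p_d*62.860105] = 42.905624
  V(1,+0) = exp(-r*dt) * [p_u*3.025404 + p_m*18.851568 + p_d*42.836726] = 20.924796
  V(1,+1) = exp(-r*dt) * [p_u*0.000000 + p_m*3.025404 + p_d*18.851568] = 5.509888
  V(0,+0) = exp(-r*dt) * [p_u*5.509888 + p_m*20.924796 + p_d*42.905624] = 22.680138


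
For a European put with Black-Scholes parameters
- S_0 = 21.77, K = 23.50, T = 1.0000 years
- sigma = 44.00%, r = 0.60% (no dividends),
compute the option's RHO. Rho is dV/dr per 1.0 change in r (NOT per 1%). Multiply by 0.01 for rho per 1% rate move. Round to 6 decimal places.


d1 = 0.0598464866; d2 = -0.3801535134
phi(d1) = 0.3982284935; exp(-qT) = 1.0000000000; exp(-rT) = 0.9940179641
N(-d2) = 0.6480842679
Rho = -K*T*exp(-rT)*N(-d2) = -23.5000 * 1.0000 * 0.9940179641 * 0.6480842679 = -15.138874

Answer: Rho = -15.138874


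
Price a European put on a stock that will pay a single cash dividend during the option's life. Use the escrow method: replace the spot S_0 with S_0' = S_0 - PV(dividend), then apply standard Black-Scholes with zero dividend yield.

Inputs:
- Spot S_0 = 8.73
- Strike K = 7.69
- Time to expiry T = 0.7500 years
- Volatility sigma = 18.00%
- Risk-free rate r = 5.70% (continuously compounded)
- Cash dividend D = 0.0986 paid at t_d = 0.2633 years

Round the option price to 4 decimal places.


Answer: Price = 0.1002

Derivation:
PV(D) = D * exp(-r * t_d) = 0.0986 * 0.98510396 = 0.09713125
S_0' = S_0 - PV(D) = 8.7300 - 0.09713125 = 8.63286875
d1 = (ln(S_0'/K) + (r + sigma^2/2)*T) / (sigma*sqrt(T)) = 1.09411778
d2 = d1 - sigma*sqrt(T) = 0.93823321
exp(-rT) = 0.95815090
N(-d1) = 0.13695166; N(-d2) = 0.17406229
P = K * exp(-rT) * N(-d2) - S_0' * N(-d1) = 7.6900 * 0.95815090 * 0.17406229 - 8.63286875 * 0.13695166 = 0.1002


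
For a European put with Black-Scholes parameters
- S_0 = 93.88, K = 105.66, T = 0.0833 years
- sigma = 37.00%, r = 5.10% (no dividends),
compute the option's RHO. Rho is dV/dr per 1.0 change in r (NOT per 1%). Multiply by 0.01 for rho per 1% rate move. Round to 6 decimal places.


Answer: Rho = -7.613974

Derivation:
d1 = -1.0137692817; d2 = -1.1205577174
phi(d1) = 0.2386391713; exp(-qT) = 1.0000000000; exp(-rT) = 0.9957607113
N(-d2) = 0.8687619142
Rho = -K*T*exp(-rT)*N(-d2) = -105.6600 * 0.0833 * 0.9957607113 * 0.8687619142 = -7.613974


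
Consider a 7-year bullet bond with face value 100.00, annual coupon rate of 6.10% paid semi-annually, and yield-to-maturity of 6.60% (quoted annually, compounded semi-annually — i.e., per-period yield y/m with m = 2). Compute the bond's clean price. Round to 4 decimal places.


Coupon per period c = face * coupon_rate / m = 3.050000
Periods per year m = 2; per-period yield y/m = 0.033000
Number of cashflows N = 14
Cashflows (t years, CF_t, discount factor 1/(1+y/m)^(m*t), PV):
  t = 0.5000: CF_t = 3.050000, DF = 0.968054, PV = 2.952565
  t = 1.0000: CF_t = 3.050000, DF = 0.937129, PV = 2.858243
  t = 1.5000: CF_t = 3.050000, DF = 0.907192, PV = 2.766934
  t = 2.0000: CF_t = 3.050000, DF = 0.878211, PV = 2.678543
  t = 2.5000: CF_t = 3.050000, DF = 0.850156, PV = 2.592974
  t = 3.0000: CF_t = 3.050000, DF = 0.822997, PV = 2.510140
  t = 3.5000: CF_t = 3.050000, DF = 0.796705, PV = 2.429951
  t = 4.0000: CF_t = 3.050000, DF = 0.771254, PV = 2.352325
  t = 4.5000: CF_t = 3.050000, DF = 0.746616, PV = 2.277178
  t = 5.0000: CF_t = 3.050000, DF = 0.722764, PV = 2.204432
  t = 5.5000: CF_t = 3.050000, DF = 0.699675, PV = 2.134009
  t = 6.0000: CF_t = 3.050000, DF = 0.677323, PV = 2.065837
  t = 6.5000: CF_t = 3.050000, DF = 0.655686, PV = 1.999842
  t = 7.0000: CF_t = 103.050000, DF = 0.634739, PV = 65.409901
Price P = sum_t PV_t = 97.232875

Answer: Price = 97.2329


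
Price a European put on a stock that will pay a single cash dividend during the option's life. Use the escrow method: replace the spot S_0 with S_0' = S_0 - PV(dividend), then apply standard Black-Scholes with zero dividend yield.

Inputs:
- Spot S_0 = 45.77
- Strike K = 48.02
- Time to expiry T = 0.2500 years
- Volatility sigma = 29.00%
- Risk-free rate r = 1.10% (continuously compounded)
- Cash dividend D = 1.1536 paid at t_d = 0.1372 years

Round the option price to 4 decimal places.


PV(D) = D * exp(-r * t_d) = 1.1536 * 0.99849194 = 1.15186030
S_0' = S_0 - PV(D) = 45.7700 - 1.15186030 = 44.61813970
d1 = (ln(S_0'/K) + (r + sigma^2/2)*T) / (sigma*sqrt(T)) = -0.41527307
d2 = d1 - sigma*sqrt(T) = -0.56027307
exp(-rT) = 0.99725378
N(-d1) = 0.66102899; N(-d2) = 0.71235340
P = K * exp(-rT) * N(-d2) - S_0' * N(-d1) = 48.0200 * 0.99725378 * 0.71235340 - 44.61813970 * 0.66102899 = 4.6194

Answer: Price = 4.6194


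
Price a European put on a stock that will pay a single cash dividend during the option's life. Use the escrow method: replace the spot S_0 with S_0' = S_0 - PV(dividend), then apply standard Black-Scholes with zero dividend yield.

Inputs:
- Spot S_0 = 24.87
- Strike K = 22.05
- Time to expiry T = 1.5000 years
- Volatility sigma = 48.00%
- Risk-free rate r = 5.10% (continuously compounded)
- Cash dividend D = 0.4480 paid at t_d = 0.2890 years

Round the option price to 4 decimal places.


Answer: Price = 3.4147

Derivation:
PV(D) = D * exp(-r * t_d) = 0.4480 * 0.98536909 = 0.44144535
S_0' = S_0 - PV(D) = 24.8700 - 0.44144535 = 24.42855465
d1 = (ln(S_0'/K) + (r + sigma^2/2)*T) / (sigma*sqrt(T)) = 0.59832209
d2 = d1 - sigma*sqrt(T) = 0.01044455
exp(-rT) = 0.92635291
N(-d1) = 0.27481252; N(-d2) = 0.49583330
P = K * exp(-rT) * N(-d2) - S_0' * N(-d1) = 22.0500 * 0.92635291 * 0.49583330 - 24.42855465 * 0.27481252 = 3.4147


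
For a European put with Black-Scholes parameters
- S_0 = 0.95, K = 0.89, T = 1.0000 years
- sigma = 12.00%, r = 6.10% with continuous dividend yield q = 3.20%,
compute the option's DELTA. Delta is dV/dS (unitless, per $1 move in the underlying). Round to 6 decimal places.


Answer: Delta = -0.192695

Derivation:
d1 = 0.8453376822; d2 = 0.7253376822
phi(d1) = 0.2790856844; exp(-qT) = 0.9685065821; exp(-rT) = 0.9408232398
N(-d1) = 0.1989611638
Delta = -exp(-qT) * N(-d1) = -0.9685065821 * 0.1989611638 = -0.192695


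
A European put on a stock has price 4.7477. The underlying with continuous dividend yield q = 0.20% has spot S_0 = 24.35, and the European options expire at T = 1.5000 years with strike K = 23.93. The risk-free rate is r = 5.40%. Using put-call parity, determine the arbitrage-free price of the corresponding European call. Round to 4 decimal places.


Answer: Call price = 6.9567

Derivation:
Put-call parity: C - P = S_0 * exp(-qT) - K * exp(-rT).
S_0 * exp(-qT) = 24.3500 * 0.99700450 = 24.27705947
K * exp(-rT) = 23.9300 * 0.92219369 = 22.06809504
C = P + S*exp(-qT) - K*exp(-rT)
C = 4.7477 + 24.27705947 - 22.06809504 = 6.9567


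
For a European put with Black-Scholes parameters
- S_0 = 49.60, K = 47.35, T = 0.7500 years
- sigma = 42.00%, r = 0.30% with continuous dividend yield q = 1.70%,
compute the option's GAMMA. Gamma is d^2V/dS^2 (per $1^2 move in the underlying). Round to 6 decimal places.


Answer: Gamma = 0.020990

Derivation:
d1 = 0.2806307596; d2 = -0.0830999100
phi(d1) = 0.3835384721; exp(-qT) = 0.9873309369; exp(-rT) = 0.9977525294
Gamma = exp(-qT) * phi(d1) / (S * sigma * sqrt(T)) = 0.9873309369 * 0.3835384721 / (49.6000 * 0.4200 * 0.8660254038) = 0.020990


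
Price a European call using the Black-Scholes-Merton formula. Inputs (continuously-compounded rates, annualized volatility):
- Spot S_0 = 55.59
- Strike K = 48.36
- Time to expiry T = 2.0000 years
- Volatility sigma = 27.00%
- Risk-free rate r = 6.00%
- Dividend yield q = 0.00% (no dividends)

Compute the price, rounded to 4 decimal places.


Answer: Price = 15.4298

Derivation:
d1 = (ln(S/K) + (r - q + 0.5*sigma^2) * T) / (sigma * sqrt(T)) = 0.87008259
d2 = d1 - sigma * sqrt(T) = 0.48824493
exp(-rT) = 0.88692044; exp(-qT) = 1.00000000
C = S_0 * exp(-qT) * N(d1) - K * exp(-rT) * N(d2)
N(d1) = 0.80787237; N(d2) = 0.68731182
C = 55.5900 * 1.00000000 * 0.80787237 - 48.3600 * 0.88692044 * 0.68731182 = 15.4298


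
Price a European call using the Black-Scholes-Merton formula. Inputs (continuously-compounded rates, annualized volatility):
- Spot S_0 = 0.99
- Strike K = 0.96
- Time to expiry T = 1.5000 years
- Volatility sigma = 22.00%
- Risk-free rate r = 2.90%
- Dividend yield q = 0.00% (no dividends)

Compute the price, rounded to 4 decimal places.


Answer: Price = 0.1416

Derivation:
d1 = (ln(S/K) + (r - q + 0.5*sigma^2) * T) / (sigma * sqrt(T)) = 0.41036991
d2 = d1 - sigma * sqrt(T) = 0.14092604
exp(-rT) = 0.95743255; exp(-qT) = 1.00000000
C = S_0 * exp(-qT) * N(d1) - K * exp(-rT) * N(d2)
N(d1) = 0.65923269; N(d2) = 0.55603582
C = 0.9900 * 1.00000000 * 0.65923269 - 0.9600 * 0.95743255 * 0.55603582 = 0.1416
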